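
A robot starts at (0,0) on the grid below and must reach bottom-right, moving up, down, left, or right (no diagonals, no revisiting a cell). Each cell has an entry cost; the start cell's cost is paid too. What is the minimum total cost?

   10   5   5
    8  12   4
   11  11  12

Cheapest: (0,0) → (0,1) → (0,2) → (1,2) → (2,2)
  10 + 5 + 5 + 4 + 12 = 36

36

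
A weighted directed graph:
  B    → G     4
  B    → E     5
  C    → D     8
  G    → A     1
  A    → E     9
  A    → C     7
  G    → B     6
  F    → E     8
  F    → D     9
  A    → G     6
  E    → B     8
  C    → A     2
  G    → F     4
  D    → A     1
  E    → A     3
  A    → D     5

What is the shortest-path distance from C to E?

Comparing a few candidate routes:
C→A→E: 2 + 9 = 11
C→A→G→F→E: 2 + 6 + 4 + 8 = 20
C→A→G→B→E: 2 + 6 + 6 + 5 = 19
C→D→A→E: 8 + 1 + 9 = 18
Best route has total 11.

11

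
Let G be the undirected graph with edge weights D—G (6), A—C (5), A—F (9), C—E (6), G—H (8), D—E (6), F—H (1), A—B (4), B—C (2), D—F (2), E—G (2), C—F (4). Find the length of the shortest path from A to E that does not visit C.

Routes from A to E avoiding C:
A-F-H-G-E: 9 + 1 + 8 + 2 = 20
A-F-H-G-D-E: 9 + 1 + 8 + 6 + 6 = 30
A-F-D-G-E: 9 + 2 + 6 + 2 = 19
A-F-D-E: 9 + 2 + 6 = 17
Best route has total 17.

17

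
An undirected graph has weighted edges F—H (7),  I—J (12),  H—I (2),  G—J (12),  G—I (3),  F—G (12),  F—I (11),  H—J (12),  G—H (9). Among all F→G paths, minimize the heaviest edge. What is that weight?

7

Checking several routes:
F→H→G: max(7, 9) = 9
F→H→I→G: max(7, 2, 3) = 7
F→I→J→G: max(11, 12, 12) = 12
F→I→H→J→G: max(11, 2, 12, 12) = 12
F→I→G: max(11, 3) = 11
F→I→H→G: max(11, 2, 9) = 11
The minimum achievable maximum is 7.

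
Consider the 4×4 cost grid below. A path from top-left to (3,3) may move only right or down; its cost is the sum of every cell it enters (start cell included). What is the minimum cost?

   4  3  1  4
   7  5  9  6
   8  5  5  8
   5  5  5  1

One optimal route is [0,0] -> [0,1] -> [0,2] -> [0,3] -> [1,3] -> [2,3] -> [3,3].
Its cost is 4 + 3 + 1 + 4 + 6 + 8 + 1 = 27.

27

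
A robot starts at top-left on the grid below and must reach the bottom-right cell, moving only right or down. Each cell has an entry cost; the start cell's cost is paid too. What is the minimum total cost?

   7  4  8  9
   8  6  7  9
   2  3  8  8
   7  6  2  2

30

Path (0,0) → (0,1) → (1,1) → (2,1) → (3,1) → (3,2) → (3,3): 7 + 4 + 6 + 3 + 6 + 2 + 2 = 30.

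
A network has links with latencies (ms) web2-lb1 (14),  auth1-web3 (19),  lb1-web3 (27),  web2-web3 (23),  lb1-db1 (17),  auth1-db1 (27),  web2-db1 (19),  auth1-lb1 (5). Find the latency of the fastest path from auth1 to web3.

Some routes from auth1 to web3:
auth1 - lb1 - web2 - web3: 5 + 14 + 23 = 42
auth1 - lb1 - web3: 5 + 27 = 32
auth1 - web3: 19
The minimum is 19 ms.

19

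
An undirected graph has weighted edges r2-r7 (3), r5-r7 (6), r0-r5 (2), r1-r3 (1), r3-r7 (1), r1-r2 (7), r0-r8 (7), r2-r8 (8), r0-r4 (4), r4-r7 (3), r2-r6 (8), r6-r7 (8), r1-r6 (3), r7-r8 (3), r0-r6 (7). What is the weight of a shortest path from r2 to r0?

10

Comparing a few candidate routes:
r2 → r7 → r8 → r0: 3 + 3 + 7 = 13
r2 → r7 → r4 → r0: 3 + 3 + 4 = 10
r2 → r7 → r5 → r0: 3 + 6 + 2 = 11
Best route has total 10.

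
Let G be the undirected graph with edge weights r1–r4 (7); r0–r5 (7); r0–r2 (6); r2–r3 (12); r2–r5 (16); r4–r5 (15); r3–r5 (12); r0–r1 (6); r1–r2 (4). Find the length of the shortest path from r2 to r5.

Some routes from r2 to r5:
r2→r1→r4→r5: 4 + 7 + 15 = 26
r2→r5: 16
r2→r0→r5: 6 + 7 = 13
r2→r3→r5: 12 + 12 = 24
r2→r1→r0→r5: 4 + 6 + 7 = 17
Shortest: 13.

13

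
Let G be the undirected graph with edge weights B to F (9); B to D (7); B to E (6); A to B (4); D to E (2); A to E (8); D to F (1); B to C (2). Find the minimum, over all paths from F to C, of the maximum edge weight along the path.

Routes from F to C:
F → D → B → C: max(1, 7, 2) = 7
F → B → C: max(9, 2) = 9
F → D → E → B → C: max(1, 2, 6, 2) = 6
F → D → E → A → B → C: max(1, 2, 8, 4, 2) = 8
Best route has worst link 6.

6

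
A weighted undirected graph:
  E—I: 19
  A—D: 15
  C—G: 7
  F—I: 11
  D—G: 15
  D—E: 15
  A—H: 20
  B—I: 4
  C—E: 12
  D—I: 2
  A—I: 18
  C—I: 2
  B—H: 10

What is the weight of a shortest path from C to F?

A few of the C→F routes:
C - G - D - A - I - F: 7 + 15 + 15 + 18 + 11 = 66
C - G - D - E - I - F: 7 + 15 + 15 + 19 + 11 = 67
C - I - F: 2 + 11 = 13
C - E - D - I - F: 12 + 15 + 2 + 11 = 40
C - G - D - I - F: 7 + 15 + 2 + 11 = 35
C - E - I - F: 12 + 19 + 11 = 42
The minimum is 13.

13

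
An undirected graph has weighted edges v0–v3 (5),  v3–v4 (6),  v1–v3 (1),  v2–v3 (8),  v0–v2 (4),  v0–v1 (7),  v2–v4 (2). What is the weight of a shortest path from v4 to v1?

A few of the v4→v1 routes:
v4 - v3 - v0 - v1: 6 + 5 + 7 = 18
v4 - v2 - v0 - v3 - v1: 2 + 4 + 5 + 1 = 12
v4 - v2 - v0 - v1: 2 + 4 + 7 = 13
v4 - v2 - v3 - v0 - v1: 2 + 8 + 5 + 7 = 22
v4 - v2 - v3 - v1: 2 + 8 + 1 = 11
v4 - v3 - v1: 6 + 1 = 7
Best route has total 7.

7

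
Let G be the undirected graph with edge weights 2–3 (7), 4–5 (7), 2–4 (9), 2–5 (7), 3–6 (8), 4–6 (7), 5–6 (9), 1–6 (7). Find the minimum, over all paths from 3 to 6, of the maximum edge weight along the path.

Paths from 3 to 6:
3 - 6: max(8) = 8
3 - 2 - 5 - 4 - 6: max(7, 7, 7, 7) = 7
3 - 2 - 4 - 5 - 6: max(7, 9, 7, 9) = 9
3 - 2 - 4 - 6: max(7, 9, 7) = 9
3 - 2 - 5 - 6: max(7, 7, 9) = 9
The minimum achievable maximum is 7.

7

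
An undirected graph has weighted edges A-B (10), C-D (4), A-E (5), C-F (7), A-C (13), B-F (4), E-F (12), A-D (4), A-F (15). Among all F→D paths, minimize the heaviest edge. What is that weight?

Comparing a few candidate routes:
F → C → A → D: max(7, 13, 4) = 13
F → E → A → D: max(12, 5, 4) = 12
F → E → A → C → D: max(12, 5, 13, 4) = 13
F → C → D: max(7, 4) = 7
F → B → A → D: max(4, 10, 4) = 10
Smallest bottleneck: 7.

7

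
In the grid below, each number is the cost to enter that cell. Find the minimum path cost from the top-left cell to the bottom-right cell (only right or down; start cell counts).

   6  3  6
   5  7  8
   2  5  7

25

Cheapest: r0c0 -> r1c0 -> r2c0 -> r2c1 -> r2c2
  6 + 5 + 2 + 5 + 7 = 25
(Top row then right column would cost 30.)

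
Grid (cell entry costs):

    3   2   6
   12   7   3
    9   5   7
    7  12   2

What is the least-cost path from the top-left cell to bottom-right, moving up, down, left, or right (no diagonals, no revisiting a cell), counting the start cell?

23

Cheapest: (0,0) (0,1) (0,2) (1,2) (2,2) (3,2)
  3 + 2 + 6 + 3 + 7 + 2 = 23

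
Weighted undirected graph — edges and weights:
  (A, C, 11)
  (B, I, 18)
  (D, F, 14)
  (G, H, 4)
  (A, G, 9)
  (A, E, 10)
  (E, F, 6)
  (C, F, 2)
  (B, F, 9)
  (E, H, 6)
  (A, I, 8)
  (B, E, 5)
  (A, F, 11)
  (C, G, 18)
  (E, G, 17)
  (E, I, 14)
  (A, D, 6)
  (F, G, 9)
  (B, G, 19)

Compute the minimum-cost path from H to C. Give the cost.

A few of the H→C routes:
H -> E -> B -> F -> C: 6 + 5 + 9 + 2 = 22
H -> G -> A -> C: 4 + 9 + 11 = 24
H -> G -> C: 4 + 18 = 22
H -> G -> A -> F -> C: 4 + 9 + 11 + 2 = 26
H -> E -> F -> C: 6 + 6 + 2 = 14
H -> G -> F -> C: 4 + 9 + 2 = 15
Best route has total 14.

14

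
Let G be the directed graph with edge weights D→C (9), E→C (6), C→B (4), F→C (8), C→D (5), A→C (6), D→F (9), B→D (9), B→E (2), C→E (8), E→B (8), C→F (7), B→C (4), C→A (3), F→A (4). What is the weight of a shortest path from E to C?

6

Candidate routes:
E -> B -> C: 8 + 4 = 12
E -> B -> D -> C: 8 + 9 + 9 = 26
E -> B -> D -> F -> A -> C: 8 + 9 + 9 + 4 + 6 = 36
E -> C: 6
E -> B -> D -> F -> C: 8 + 9 + 9 + 8 = 34
Best route has total 6.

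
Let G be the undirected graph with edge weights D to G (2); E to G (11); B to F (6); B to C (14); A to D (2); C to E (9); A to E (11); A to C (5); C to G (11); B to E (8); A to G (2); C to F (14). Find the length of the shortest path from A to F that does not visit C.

25

Candidate routes:
A -> G -> E -> B -> F: 2 + 11 + 8 + 6 = 27
A -> E -> B -> F: 11 + 8 + 6 = 25
A -> D -> G -> E -> B -> F: 2 + 2 + 11 + 8 + 6 = 29
The minimum is 25.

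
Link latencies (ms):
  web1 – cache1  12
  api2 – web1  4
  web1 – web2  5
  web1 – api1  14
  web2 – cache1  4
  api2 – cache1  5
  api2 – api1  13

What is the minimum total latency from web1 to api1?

Candidate routes:
web1 - api1: 14
web1 - api2 - api1: 4 + 13 = 17
web1 - cache1 - api2 - api1: 12 + 5 + 13 = 30
web1 - web2 - cache1 - api2 - api1: 5 + 4 + 5 + 13 = 27
Shortest: 14 ms.

14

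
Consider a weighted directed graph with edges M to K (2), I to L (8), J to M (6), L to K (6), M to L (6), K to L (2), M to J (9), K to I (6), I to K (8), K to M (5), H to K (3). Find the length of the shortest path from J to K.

Paths from J to K:
J-M-L-K: 6 + 6 + 6 = 18
J-M-K: 6 + 2 = 8
The minimum is 8.

8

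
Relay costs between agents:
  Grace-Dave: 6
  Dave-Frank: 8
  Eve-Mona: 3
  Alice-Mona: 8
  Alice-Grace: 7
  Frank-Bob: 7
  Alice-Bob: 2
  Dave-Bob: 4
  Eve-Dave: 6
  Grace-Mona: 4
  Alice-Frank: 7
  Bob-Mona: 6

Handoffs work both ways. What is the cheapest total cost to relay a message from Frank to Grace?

Checking several routes:
Frank -> Alice -> Grace: 7 + 7 = 14
Frank -> Bob -> Alice -> Grace: 7 + 2 + 7 = 16
Frank -> Dave -> Grace: 8 + 6 = 14
Shortest: 14.

14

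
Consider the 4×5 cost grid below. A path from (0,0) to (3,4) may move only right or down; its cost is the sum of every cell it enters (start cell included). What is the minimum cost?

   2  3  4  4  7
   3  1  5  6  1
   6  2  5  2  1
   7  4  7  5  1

17

One optimal route is r0c0 → r0c1 → r1c1 → r2c1 → r2c2 → r2c3 → r2c4 → r3c4.
Its cost is 2 + 3 + 1 + 2 + 5 + 2 + 1 + 1 = 17.
For comparison, the top-then-right route costs 23.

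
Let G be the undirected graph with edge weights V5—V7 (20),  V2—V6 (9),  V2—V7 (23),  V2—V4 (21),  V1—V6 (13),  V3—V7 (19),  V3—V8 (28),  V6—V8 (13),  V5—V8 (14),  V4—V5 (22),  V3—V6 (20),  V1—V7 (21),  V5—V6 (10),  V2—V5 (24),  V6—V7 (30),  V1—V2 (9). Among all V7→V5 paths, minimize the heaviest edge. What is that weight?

20

Checking several routes:
V7-V5: max(20) = 20
V7-V3-V6-V8-V5: max(19, 20, 13, 14) = 20
V7-V1-V6-V8-V5: max(21, 13, 13, 14) = 21
V7-V1-V2-V6-V5: max(21, 9, 9, 10) = 21
V7-V3-V6-V5: max(19, 20, 10) = 20
V7-V1-V2-V6-V8-V5: max(21, 9, 9, 13, 14) = 21
The minimum achievable maximum is 20.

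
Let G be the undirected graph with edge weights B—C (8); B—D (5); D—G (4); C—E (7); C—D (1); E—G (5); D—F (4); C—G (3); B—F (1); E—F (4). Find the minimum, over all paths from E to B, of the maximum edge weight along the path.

4

Some routes from E to B:
E-G-C-D-F-B: max(5, 3, 1, 4, 1) = 5
E-F-B: max(4, 1) = 4
E-F-D-B: max(4, 4, 5) = 5
E-G-C-D-B: max(5, 3, 1, 5) = 5
E-G-D-B: max(5, 4, 5) = 5
Best route has worst link 4.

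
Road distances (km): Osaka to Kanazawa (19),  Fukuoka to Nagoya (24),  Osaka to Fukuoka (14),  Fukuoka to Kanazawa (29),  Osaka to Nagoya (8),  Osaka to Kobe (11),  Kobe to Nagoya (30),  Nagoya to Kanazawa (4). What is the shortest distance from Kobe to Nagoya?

Comparing a few candidate routes:
Kobe - Osaka - Kanazawa - Nagoya: 11 + 19 + 4 = 34
Kobe - Osaka - Nagoya: 11 + 8 = 19
Kobe - Osaka - Fukuoka - Nagoya: 11 + 14 + 24 = 49
Kobe - Nagoya: 30
Kobe - Osaka - Fukuoka - Kanazawa - Nagoya: 11 + 14 + 29 + 4 = 58
Shortest: 19 km.

19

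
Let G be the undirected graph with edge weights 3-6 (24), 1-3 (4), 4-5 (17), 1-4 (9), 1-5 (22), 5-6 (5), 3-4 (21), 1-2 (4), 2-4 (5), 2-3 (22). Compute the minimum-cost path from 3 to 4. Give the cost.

13

Checking several routes:
3 -> 2 -> 4: 22 + 5 = 27
3 -> 4: 21
3 -> 2 -> 1 -> 4: 22 + 4 + 9 = 35
3 -> 1 -> 5 -> 4: 4 + 22 + 17 = 43
3 -> 1 -> 2 -> 4: 4 + 4 + 5 = 13
3 -> 1 -> 4: 4 + 9 = 13
Best route has total 13.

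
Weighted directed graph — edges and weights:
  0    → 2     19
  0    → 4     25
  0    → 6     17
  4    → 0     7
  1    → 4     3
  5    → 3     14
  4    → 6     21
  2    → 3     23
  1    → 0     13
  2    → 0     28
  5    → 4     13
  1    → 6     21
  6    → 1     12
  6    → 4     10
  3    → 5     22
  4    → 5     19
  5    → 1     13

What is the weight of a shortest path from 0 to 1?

29

Comparing a few candidate routes:
0 → 4 → 5 → 1: 25 + 19 + 13 = 57
0 → 4 → 6 → 1: 25 + 21 + 12 = 58
0 → 6 → 1: 17 + 12 = 29
Best route has total 29.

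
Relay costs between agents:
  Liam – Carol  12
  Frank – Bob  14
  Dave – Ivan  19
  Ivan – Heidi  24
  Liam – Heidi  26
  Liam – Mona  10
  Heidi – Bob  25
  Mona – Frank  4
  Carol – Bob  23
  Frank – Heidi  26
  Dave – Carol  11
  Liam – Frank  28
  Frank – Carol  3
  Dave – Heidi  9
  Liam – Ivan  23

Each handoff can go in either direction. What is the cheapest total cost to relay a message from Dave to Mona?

Some routes from Dave to Mona:
Dave-Carol-Frank-Mona: 11 + 3 + 4 = 18
Dave-Heidi-Frank-Mona: 9 + 26 + 4 = 39
Dave-Carol-Liam-Mona: 11 + 12 + 10 = 33
Shortest: 18.

18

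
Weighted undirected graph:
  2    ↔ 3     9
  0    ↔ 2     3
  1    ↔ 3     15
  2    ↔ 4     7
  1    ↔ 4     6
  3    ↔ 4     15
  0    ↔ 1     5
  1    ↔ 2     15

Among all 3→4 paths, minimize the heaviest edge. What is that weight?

Checking several routes:
3 → 2 → 4: max(9, 7) = 9
3 → 1 → 4: max(15, 6) = 15
3 → 1 → 2 → 4: max(15, 15, 7) = 15
3 → 2 → 1 → 4: max(9, 15, 6) = 15
3 → 4: max(15) = 15
3 → 2 → 0 → 1 → 4: max(9, 3, 5, 6) = 9
Best route has worst link 9.

9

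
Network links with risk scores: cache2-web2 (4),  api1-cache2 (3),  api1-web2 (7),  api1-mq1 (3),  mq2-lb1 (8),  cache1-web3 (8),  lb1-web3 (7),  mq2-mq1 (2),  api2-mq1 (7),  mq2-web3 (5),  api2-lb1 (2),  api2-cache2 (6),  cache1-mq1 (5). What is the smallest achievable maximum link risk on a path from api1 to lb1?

6

Some routes from api1 to lb1:
api1 -> web2 -> cache2 -> api2 -> lb1: max(7, 4, 6, 2) = 7
api1 -> web2 -> cache2 -> api2 -> mq1 -> mq2 -> web3 -> lb1: max(7, 4, 6, 7, 2, 5, 7) = 7
api1 -> mq1 -> api2 -> lb1: max(3, 7, 2) = 7
api1 -> cache2 -> api2 -> lb1: max(3, 6, 2) = 6
api1 -> cache2 -> api2 -> mq1 -> mq2 -> web3 -> lb1: max(3, 6, 7, 2, 5, 7) = 7
The minimum achievable maximum is 6.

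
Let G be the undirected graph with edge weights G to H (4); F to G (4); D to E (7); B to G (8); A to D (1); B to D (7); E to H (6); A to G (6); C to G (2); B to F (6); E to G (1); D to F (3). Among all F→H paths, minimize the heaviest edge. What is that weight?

A few of the F→H routes:
F→G→H: max(4, 4) = 4
F→D→A→G→E→H: max(3, 1, 6, 1, 6) = 6
F→B→D→E→G→H: max(6, 7, 7, 1, 4) = 7
F→D→A→G→H: max(3, 1, 6, 4) = 6
F→G→E→H: max(4, 1, 6) = 6
F→G→A→D→E→H: max(4, 6, 1, 7, 6) = 7
Best route has worst link 4.

4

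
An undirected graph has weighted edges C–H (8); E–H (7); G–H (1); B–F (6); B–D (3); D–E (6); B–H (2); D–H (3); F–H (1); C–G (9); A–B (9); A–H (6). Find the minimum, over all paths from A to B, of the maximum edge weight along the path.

Routes from A to B:
A -> H -> F -> B: max(6, 1, 6) = 6
A -> H -> D -> B: max(6, 3, 3) = 6
A -> H -> E -> D -> B: max(6, 7, 6, 3) = 7
A -> B: max(9) = 9
A -> H -> B: max(6, 2) = 6
Smallest bottleneck: 6.

6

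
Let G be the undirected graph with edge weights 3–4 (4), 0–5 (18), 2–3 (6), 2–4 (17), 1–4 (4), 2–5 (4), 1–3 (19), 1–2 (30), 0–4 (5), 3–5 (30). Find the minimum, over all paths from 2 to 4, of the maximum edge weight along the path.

Some routes from 2 to 4:
2 → 3 → 4: max(6, 4) = 6
2 → 1 → 4: max(30, 4) = 30
2 → 5 → 0 → 4: max(4, 18, 5) = 18
2 → 3 → 1 → 4: max(6, 19, 4) = 19
2 → 1 → 3 → 4: max(30, 19, 4) = 30
2 → 4: max(17) = 17
The minimum achievable maximum is 6.

6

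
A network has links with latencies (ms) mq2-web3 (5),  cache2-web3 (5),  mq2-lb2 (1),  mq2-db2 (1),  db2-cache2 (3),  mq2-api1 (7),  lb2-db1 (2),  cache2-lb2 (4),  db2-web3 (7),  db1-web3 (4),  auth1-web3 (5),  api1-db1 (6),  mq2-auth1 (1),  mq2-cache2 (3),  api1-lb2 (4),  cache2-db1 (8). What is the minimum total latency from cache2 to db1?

6

Some routes from cache2 to db1:
cache2 → mq2 → lb2 → db1: 3 + 1 + 2 = 6
cache2 → db2 → mq2 → lb2 → db1: 3 + 1 + 1 + 2 = 7
cache2 → lb2 → db1: 4 + 2 = 6
cache2 → db1: 8
Best route has total 6 ms.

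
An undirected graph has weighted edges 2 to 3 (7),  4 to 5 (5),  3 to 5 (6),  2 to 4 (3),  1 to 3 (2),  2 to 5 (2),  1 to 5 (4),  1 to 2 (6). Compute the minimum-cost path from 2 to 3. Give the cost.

7

Comparing a few candidate routes:
2→1→3: 6 + 2 = 8
2→3: 7
2→5→1→3: 2 + 4 + 2 = 8
Shortest: 7.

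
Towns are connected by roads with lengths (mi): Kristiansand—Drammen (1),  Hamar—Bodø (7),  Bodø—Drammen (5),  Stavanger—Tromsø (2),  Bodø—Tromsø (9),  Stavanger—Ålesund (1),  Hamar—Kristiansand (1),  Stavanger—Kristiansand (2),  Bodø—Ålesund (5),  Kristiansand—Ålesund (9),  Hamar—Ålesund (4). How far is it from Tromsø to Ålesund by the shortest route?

3

Checking several routes:
Tromsø -> Stavanger -> Kristiansand -> Hamar -> Ålesund: 2 + 2 + 1 + 4 = 9
Tromsø -> Stavanger -> Kristiansand -> Ålesund: 2 + 2 + 9 = 13
Tromsø -> Stavanger -> Ålesund: 2 + 1 = 3
Tromsø -> Bodø -> Ålesund: 9 + 5 = 14
Best route has total 3 mi.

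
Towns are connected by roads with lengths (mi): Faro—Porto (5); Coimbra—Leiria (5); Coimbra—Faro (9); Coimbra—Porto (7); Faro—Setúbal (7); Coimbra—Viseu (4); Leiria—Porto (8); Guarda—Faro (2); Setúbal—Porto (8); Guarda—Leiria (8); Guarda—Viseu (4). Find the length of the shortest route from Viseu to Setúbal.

13

Comparing a few candidate routes:
Viseu - Guarda - Faro - Porto - Setúbal: 4 + 2 + 5 + 8 = 19
Viseu - Coimbra - Faro - Setúbal: 4 + 9 + 7 = 20
Viseu - Coimbra - Porto - Setúbal: 4 + 7 + 8 = 19
Viseu - Guarda - Faro - Setúbal: 4 + 2 + 7 = 13
The minimum is 13 mi.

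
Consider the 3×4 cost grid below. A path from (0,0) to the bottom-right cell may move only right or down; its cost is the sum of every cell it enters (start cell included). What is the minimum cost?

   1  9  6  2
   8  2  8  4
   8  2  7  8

Best path: r0c0 -> r1c0 -> r1c1 -> r2c1 -> r2c2 -> r2c3
Cost: 1 + 8 + 2 + 2 + 7 + 8 = 28
For comparison, the top-then-right route costs 30.

28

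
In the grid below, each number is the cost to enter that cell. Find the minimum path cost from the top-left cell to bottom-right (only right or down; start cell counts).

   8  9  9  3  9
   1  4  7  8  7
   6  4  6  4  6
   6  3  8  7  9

Take [0,0] -> [1,0] -> [1,1] -> [2,1] -> [2,2] -> [2,3] -> [2,4] -> [3,4] for a total of 8 + 1 + 4 + 4 + 6 + 4 + 6 + 9 = 42.

42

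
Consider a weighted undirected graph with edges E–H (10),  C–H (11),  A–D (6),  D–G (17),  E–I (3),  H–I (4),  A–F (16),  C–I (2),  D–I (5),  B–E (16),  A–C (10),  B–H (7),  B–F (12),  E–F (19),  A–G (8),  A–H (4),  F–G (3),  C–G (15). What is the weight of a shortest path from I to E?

Some routes from I to E:
I -> E: 3
I -> H -> E: 4 + 10 = 14
I -> C -> H -> E: 2 + 11 + 10 = 23
The minimum is 3.

3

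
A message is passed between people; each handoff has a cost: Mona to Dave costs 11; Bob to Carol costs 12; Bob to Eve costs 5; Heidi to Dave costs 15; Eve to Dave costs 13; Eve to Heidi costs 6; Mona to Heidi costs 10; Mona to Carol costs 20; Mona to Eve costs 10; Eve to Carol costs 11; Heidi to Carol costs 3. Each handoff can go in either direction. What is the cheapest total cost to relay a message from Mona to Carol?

Checking several routes:
Mona-Carol: 20
Mona-Heidi-Carol: 10 + 3 = 13
Mona-Eve-Heidi-Carol: 10 + 6 + 3 = 19
Shortest: 13.

13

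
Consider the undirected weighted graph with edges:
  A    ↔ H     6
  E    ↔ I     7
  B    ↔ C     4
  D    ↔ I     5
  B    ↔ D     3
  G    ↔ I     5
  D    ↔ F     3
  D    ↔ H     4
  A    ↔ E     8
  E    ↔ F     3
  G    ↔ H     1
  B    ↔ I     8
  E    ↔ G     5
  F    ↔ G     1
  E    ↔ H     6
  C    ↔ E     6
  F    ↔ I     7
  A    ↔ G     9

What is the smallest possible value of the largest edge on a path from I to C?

Comparing a few candidate routes:
I→D→B→C: max(5, 3, 4) = 5
I→G→F→D→B→C: max(5, 1, 3, 3, 4) = 5
I→G→E→F→D→B→C: max(5, 5, 3, 3, 3, 4) = 5
Smallest bottleneck: 5.

5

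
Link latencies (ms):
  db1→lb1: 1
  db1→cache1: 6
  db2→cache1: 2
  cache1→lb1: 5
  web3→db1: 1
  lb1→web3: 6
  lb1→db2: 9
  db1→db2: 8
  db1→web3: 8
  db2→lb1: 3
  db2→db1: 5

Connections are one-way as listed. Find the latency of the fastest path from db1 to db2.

Candidate routes:
db1 -> cache1 -> lb1 -> db2: 6 + 5 + 9 = 20
db1 -> lb1 -> db2: 1 + 9 = 10
db1 -> db2: 8
The minimum is 8 ms.

8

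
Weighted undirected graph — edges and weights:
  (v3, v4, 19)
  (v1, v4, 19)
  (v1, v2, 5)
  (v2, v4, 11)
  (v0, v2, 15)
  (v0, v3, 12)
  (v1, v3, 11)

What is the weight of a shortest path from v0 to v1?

Comparing a few candidate routes:
v0-v3-v4-v2-v1: 12 + 19 + 11 + 5 = 47
v0-v3-v4-v1: 12 + 19 + 19 = 50
v0-v2-v4-v1: 15 + 11 + 19 = 45
v0-v3-v1: 12 + 11 = 23
v0-v2-v1: 15 + 5 = 20
Best route has total 20.

20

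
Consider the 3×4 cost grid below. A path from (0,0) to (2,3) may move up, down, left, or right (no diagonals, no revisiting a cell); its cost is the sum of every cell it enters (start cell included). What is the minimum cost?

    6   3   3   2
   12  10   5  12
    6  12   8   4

29

Take [0,0] [0,1] [0,2] [1,2] [2,2] [2,3] for a total of 6 + 3 + 3 + 5 + 8 + 4 = 29.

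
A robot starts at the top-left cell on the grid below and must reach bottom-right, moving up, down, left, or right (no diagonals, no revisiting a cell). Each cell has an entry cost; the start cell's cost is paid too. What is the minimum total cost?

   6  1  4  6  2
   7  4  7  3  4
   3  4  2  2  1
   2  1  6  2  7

Best path: (0,0) (0,1) (1,1) (2,1) (2,2) (2,3) (2,4) (3,4)
Cost: 6 + 1 + 4 + 4 + 2 + 2 + 1 + 7 = 27

27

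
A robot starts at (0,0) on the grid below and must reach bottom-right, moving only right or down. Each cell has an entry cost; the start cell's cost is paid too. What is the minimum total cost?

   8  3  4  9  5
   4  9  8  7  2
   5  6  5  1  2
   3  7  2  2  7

Best path: [0,0] [0,1] [0,2] [1,2] [2,2] [2,3] [2,4] [3,4]
Cost: 8 + 3 + 4 + 8 + 5 + 1 + 2 + 7 = 38

38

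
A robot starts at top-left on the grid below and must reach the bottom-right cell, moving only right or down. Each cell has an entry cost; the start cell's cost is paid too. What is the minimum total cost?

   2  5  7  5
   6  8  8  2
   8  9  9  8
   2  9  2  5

Best path: r0c0 → r0c1 → r0c2 → r0c3 → r1c3 → r2c3 → r3c3
Cost: 2 + 5 + 7 + 5 + 2 + 8 + 5 = 34

34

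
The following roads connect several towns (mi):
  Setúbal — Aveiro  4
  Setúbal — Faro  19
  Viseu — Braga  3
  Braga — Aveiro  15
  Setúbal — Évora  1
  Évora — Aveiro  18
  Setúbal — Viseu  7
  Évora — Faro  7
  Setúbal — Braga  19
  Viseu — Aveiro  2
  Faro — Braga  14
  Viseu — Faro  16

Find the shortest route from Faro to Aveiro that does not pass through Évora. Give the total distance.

18

Comparing a few candidate routes:
Faro→Viseu→Setúbal→Aveiro: 16 + 7 + 4 = 27
Faro→Setúbal→Aveiro: 19 + 4 = 23
Faro→Viseu→Aveiro: 16 + 2 = 18
Faro→Setúbal→Viseu→Aveiro: 19 + 7 + 2 = 28
Faro→Braga→Viseu→Aveiro: 14 + 3 + 2 = 19
The minimum is 18 mi.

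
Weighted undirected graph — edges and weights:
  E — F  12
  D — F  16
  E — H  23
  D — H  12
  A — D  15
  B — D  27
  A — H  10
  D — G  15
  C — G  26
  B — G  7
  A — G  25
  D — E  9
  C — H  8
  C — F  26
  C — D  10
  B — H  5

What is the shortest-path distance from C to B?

A few of the C→B routes:
C - D - G - B: 10 + 15 + 7 = 32
C - H - B: 8 + 5 = 13
C - D - H - B: 10 + 12 + 5 = 27
Best route has total 13.

13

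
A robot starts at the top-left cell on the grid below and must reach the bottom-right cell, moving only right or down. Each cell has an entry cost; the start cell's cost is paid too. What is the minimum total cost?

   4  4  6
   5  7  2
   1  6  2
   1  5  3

19

One optimal route is (0,0) -> (1,0) -> (2,0) -> (3,0) -> (3,1) -> (3,2).
Its cost is 4 + 5 + 1 + 1 + 5 + 3 = 19.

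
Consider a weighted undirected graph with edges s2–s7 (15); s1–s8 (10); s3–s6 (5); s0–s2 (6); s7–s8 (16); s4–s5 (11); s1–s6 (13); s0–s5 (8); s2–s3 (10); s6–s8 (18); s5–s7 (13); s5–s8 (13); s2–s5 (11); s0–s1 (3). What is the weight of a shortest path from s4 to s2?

22

Checking several routes:
s4→s5→s7→s2: 11 + 13 + 15 = 39
s4→s5→s8→s1→s0→s2: 11 + 13 + 10 + 3 + 6 = 43
s4→s5→s0→s1→s6→s3→s2: 11 + 8 + 3 + 13 + 5 + 10 = 50
s4→s5→s0→s2: 11 + 8 + 6 = 25
s4→s5→s8→s7→s2: 11 + 13 + 16 + 15 = 55
s4→s5→s2: 11 + 11 = 22
Best route has total 22.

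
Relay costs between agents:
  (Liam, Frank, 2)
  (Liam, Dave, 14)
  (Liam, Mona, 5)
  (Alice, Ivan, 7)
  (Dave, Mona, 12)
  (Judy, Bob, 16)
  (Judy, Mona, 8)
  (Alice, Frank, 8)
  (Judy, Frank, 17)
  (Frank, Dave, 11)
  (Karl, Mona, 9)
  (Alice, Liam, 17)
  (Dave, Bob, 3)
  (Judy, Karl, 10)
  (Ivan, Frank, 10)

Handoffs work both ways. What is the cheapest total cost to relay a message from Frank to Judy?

A few of the Frank→Judy routes:
Frank → Liam → Mona → Karl → Judy: 2 + 5 + 9 + 10 = 26
Frank → Dave → Bob → Judy: 11 + 3 + 16 = 30
Frank → Judy: 17
Frank → Dave → Mona → Judy: 11 + 12 + 8 = 31
Frank → Liam → Mona → Judy: 2 + 5 + 8 = 15
The minimum is 15.

15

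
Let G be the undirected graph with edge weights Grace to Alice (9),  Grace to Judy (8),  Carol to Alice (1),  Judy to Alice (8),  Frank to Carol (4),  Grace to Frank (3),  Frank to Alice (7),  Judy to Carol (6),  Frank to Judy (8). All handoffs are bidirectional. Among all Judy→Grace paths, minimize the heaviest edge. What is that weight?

Some routes from Judy to Grace:
Judy - Frank - Grace: max(8, 3) = 8
Judy - Alice - Frank - Grace: max(8, 7, 3) = 8
Judy - Grace: max(8) = 8
Judy - Carol - Frank - Grace: max(6, 4, 3) = 6
Judy - Alice - Carol - Frank - Grace: max(8, 1, 4, 3) = 8
Judy - Carol - Alice - Frank - Grace: max(6, 1, 7, 3) = 7
The minimum achievable maximum is 6.

6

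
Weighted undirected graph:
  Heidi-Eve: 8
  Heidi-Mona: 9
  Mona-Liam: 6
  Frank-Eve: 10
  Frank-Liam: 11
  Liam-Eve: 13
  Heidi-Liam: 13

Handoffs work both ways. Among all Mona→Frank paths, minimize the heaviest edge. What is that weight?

Comparing a few candidate routes:
Mona → Heidi → Eve → Frank: max(9, 8, 10) = 10
Mona → Liam → Heidi → Eve → Frank: max(6, 13, 8, 10) = 13
Mona → Liam → Frank: max(6, 11) = 11
Mona → Liam → Eve → Frank: max(6, 13, 10) = 13
The minimum achievable maximum is 10.

10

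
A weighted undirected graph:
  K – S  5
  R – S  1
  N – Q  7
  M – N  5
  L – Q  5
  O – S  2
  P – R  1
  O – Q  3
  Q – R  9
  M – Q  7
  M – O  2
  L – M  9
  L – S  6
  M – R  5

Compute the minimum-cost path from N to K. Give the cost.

Checking several routes:
N-Q-O-S-K: 7 + 3 + 2 + 5 = 17
N-M-R-S-K: 5 + 5 + 1 + 5 = 16
N-M-Q-O-S-K: 5 + 7 + 3 + 2 + 5 = 22
N-Q-R-S-K: 7 + 9 + 1 + 5 = 22
N-M-O-S-K: 5 + 2 + 2 + 5 = 14
Best route has total 14.

14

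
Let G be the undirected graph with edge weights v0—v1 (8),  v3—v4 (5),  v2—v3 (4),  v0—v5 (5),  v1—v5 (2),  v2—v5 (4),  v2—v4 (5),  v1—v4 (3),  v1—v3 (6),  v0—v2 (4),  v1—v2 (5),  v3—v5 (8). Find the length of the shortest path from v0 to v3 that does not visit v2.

A few of the v0→v3 routes:
v0-v5-v1-v4-v3: 5 + 2 + 3 + 5 = 15
v0-v1-v3: 8 + 6 = 14
v0-v5-v3: 5 + 8 = 13
v0-v5-v1-v3: 5 + 2 + 6 = 13
Shortest: 13.

13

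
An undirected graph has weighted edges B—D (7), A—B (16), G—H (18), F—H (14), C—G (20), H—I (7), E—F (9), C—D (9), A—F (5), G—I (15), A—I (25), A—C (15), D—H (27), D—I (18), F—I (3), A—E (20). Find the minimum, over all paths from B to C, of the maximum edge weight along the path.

Some routes from B to C:
B→D→C: max(7, 9) = 9
B→A→F→I→D→C: max(16, 5, 3, 18, 9) = 18
B→A→C: max(16, 15) = 16
Smallest bottleneck: 9.

9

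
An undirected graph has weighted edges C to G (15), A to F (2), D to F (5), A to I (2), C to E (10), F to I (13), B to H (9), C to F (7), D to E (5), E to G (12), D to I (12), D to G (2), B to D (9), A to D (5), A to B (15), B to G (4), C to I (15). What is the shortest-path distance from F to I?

A few of the F→I routes:
F→D→I: 5 + 12 = 17
F→I: 13
F→A→D→I: 2 + 5 + 12 = 19
F→D→A→I: 5 + 5 + 2 = 12
F→A→I: 2 + 2 = 4
Best route has total 4.

4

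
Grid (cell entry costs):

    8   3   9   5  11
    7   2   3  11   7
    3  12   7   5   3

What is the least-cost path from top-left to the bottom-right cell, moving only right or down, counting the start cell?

31

Path (0,0) -> (0,1) -> (1,1) -> (1,2) -> (2,2) -> (2,3) -> (2,4): 8 + 3 + 2 + 3 + 7 + 5 + 3 = 31.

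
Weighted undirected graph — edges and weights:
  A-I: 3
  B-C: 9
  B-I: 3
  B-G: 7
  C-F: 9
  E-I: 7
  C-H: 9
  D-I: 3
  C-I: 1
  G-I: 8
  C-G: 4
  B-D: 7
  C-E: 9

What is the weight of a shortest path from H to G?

13

A few of the H→G routes:
H-C-G: 9 + 4 = 13
H-C-I-G: 9 + 1 + 8 = 18
H-C-I-B-G: 9 + 1 + 3 + 7 = 20
H-C-B-G: 9 + 9 + 7 = 25
Shortest: 13.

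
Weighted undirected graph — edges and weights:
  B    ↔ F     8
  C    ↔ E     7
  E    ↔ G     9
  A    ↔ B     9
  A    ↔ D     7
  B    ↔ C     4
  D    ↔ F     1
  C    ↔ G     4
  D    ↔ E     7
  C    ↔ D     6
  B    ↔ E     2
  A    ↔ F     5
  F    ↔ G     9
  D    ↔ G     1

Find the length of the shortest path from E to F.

8

Checking several routes:
E → B → C → G → D → F: 2 + 4 + 4 + 1 + 1 = 12
E → B → F: 2 + 8 = 10
E → D → F: 7 + 1 = 8
E → C → G → D → F: 7 + 4 + 1 + 1 = 13
E → G → D → F: 9 + 1 + 1 = 11
Best route has total 8.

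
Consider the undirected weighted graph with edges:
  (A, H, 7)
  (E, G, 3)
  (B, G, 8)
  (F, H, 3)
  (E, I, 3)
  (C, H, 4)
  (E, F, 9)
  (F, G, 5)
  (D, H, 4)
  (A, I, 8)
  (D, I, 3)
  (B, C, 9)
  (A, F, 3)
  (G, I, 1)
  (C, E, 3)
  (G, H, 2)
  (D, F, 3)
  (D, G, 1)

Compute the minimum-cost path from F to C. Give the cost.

7

Checking several routes:
F → D → G → I → E → C: 3 + 1 + 1 + 3 + 3 = 11
F → D → G → E → C: 3 + 1 + 3 + 3 = 10
F → D → H → C: 3 + 4 + 4 = 11
F → H → G → E → C: 3 + 2 + 3 + 3 = 11
F → H → C: 3 + 4 = 7
F → D → G → H → C: 3 + 1 + 2 + 4 = 10
Shortest: 7.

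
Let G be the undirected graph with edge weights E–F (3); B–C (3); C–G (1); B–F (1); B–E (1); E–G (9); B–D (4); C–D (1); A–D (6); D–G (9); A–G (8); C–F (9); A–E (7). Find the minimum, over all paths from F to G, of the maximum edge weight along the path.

3

Some routes from F to G:
F-E-B-D-C-G: max(3, 1, 4, 1, 1) = 4
F-E-B-C-G: max(3, 1, 3, 1) = 3
F-B-D-C-G: max(1, 4, 1, 1) = 4
F-B-C-G: max(1, 3, 1) = 3
Smallest bottleneck: 3.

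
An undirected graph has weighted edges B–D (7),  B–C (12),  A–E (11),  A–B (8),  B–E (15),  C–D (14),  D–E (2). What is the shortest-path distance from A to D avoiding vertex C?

13

Paths from A to D avoiding C:
A -> E -> D: 11 + 2 = 13
A -> B -> E -> D: 8 + 15 + 2 = 25
A -> E -> B -> D: 11 + 15 + 7 = 33
A -> B -> D: 8 + 7 = 15
The minimum is 13.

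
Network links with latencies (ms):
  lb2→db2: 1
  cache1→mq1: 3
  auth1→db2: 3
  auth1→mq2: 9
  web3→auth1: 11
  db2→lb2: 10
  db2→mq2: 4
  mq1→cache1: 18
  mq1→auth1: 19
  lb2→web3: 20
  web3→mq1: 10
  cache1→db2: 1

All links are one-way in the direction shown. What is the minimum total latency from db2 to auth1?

Routes from db2 to auth1:
db2→lb2→web3→mq1→auth1: 10 + 20 + 10 + 19 = 59
db2→lb2→web3→auth1: 10 + 20 + 11 = 41
Shortest: 41 ms.

41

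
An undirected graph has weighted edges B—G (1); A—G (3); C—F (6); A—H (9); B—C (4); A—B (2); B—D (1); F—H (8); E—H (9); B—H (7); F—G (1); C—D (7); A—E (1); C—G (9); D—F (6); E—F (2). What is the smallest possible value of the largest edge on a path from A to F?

Checking several routes:
A→G→F: max(3, 1) = 3
A→E→F: max(1, 2) = 2
A→G→B→D→F: max(3, 1, 1, 6) = 6
A→B→G→F: max(2, 1, 1) = 2
Best route has worst link 2.

2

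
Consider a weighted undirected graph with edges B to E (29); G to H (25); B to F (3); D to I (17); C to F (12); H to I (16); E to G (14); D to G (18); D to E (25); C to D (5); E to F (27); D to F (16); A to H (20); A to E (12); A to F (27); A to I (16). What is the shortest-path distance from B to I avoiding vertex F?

Checking several routes:
B-E-D-I: 29 + 25 + 17 = 71
B-E-G-D-I: 29 + 14 + 18 + 17 = 78
B-E-A-H-I: 29 + 12 + 20 + 16 = 77
B-E-A-I: 29 + 12 + 16 = 57
B-E-G-H-A-I: 29 + 14 + 25 + 20 + 16 = 104
B-E-G-H-I: 29 + 14 + 25 + 16 = 84
Best route has total 57.

57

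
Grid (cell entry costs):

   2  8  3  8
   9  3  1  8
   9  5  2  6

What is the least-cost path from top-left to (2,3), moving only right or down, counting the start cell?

22

One optimal route is (0,0) (0,1) (0,2) (1,2) (2,2) (2,3).
Its cost is 2 + 8 + 3 + 1 + 2 + 6 = 22.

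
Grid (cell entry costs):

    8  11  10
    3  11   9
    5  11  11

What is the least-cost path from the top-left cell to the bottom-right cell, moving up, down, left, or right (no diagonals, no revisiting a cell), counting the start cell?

Cheapest: [0,0]→[1,0]→[2,0]→[2,1]→[2,2]
  8 + 3 + 5 + 11 + 11 = 38

38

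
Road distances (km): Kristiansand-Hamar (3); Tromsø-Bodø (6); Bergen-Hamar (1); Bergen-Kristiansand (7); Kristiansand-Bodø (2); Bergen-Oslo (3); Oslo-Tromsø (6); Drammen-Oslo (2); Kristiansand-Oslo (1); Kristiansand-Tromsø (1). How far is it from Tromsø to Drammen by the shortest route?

Comparing a few candidate routes:
Tromsø→Oslo→Drammen: 6 + 2 = 8
Tromsø→Kristiansand→Oslo→Drammen: 1 + 1 + 2 = 4
Tromsø→Kristiansand→Hamar→Bergen→Oslo→Drammen: 1 + 3 + 1 + 3 + 2 = 10
Tromsø→Bodø→Kristiansand→Oslo→Drammen: 6 + 2 + 1 + 2 = 11
Tromsø→Bodø→Kristiansand→Hamar→Bergen→Oslo→Drammen: 6 + 2 + 3 + 1 + 3 + 2 = 17
Tromsø→Kristiansand→Bergen→Oslo→Drammen: 1 + 7 + 3 + 2 = 13
The minimum is 4 km.

4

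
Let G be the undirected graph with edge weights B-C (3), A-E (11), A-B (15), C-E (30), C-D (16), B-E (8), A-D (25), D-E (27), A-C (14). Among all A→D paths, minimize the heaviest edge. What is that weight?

Some routes from A to D:
A→E→B→C→D: max(11, 8, 3, 16) = 16
A→B→C→D: max(15, 3, 16) = 16
A→C→D: max(14, 16) = 16
A→C→B→E→D: max(14, 3, 8, 27) = 27
A→E→D: max(11, 27) = 27
A→D: max(25) = 25
The minimum achievable maximum is 16.

16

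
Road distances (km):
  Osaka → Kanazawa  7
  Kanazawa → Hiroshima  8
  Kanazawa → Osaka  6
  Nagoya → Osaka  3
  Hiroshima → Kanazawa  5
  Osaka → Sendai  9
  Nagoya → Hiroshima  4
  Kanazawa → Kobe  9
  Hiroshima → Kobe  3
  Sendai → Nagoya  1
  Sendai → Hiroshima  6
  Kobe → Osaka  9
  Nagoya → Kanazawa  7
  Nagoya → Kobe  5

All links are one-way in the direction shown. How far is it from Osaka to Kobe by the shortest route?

15

A few of the Osaka→Kobe routes:
Osaka -> Kanazawa -> Kobe: 7 + 9 = 16
Osaka -> Sendai -> Nagoya -> Kobe: 9 + 1 + 5 = 15
Osaka -> Sendai -> Nagoya -> Hiroshima -> Kobe: 9 + 1 + 4 + 3 = 17
Best route has total 15 km.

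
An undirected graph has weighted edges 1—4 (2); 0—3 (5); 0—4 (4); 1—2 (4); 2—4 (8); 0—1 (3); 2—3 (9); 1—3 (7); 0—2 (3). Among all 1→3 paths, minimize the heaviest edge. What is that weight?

5

Checking several routes:
1 → 0 → 3: max(3, 5) = 5
1 → 3: max(7) = 7
1 → 2 → 0 → 3: max(4, 3, 5) = 5
1 → 4 → 0 → 3: max(2, 4, 5) = 5
1 → 2 → 4 → 0 → 3: max(4, 8, 4, 5) = 8
Smallest bottleneck: 5.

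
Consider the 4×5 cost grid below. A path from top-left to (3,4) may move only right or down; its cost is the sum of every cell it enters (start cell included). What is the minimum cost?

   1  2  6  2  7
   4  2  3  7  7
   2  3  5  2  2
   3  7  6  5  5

Best path: (0,0) (0,1) (1,1) (1,2) (2,2) (2,3) (2,4) (3,4)
Cost: 1 + 2 + 2 + 3 + 5 + 2 + 2 + 5 = 22
(Top row then right column would cost 32.)

22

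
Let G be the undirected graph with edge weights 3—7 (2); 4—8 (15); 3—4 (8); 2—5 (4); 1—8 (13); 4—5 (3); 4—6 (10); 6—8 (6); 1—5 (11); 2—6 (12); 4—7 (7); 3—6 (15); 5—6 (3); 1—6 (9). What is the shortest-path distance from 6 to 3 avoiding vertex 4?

15

Routes from 6 to 3 avoiding 4:
6 - 3: 15
The minimum is 15.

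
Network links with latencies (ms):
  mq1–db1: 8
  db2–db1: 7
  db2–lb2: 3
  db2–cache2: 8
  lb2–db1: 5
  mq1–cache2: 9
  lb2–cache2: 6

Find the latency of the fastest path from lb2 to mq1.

13

Some routes from lb2 to mq1:
lb2→cache2→mq1: 6 + 9 = 15
lb2→db2→db1→mq1: 3 + 7 + 8 = 18
lb2→db2→cache2→mq1: 3 + 8 + 9 = 20
lb2→db1→mq1: 5 + 8 = 13
Best route has total 13 ms.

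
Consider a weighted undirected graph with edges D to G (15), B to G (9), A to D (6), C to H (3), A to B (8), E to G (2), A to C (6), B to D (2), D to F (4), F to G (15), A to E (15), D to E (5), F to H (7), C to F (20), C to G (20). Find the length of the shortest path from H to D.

11

Checking several routes:
H → F → D: 7 + 4 = 11
H → C → A → D: 3 + 6 + 6 = 15
H → C → A → B → D: 3 + 6 + 8 + 2 = 19
Best route has total 11.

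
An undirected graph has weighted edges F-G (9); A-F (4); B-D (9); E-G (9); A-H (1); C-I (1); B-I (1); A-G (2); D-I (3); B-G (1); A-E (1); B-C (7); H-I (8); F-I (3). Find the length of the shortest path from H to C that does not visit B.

Routes from H to C avoiding B:
H-A-F-I-C: 1 + 4 + 3 + 1 = 9
H-A-E-G-F-I-C: 1 + 1 + 9 + 9 + 3 + 1 = 24
H-A-G-F-I-C: 1 + 2 + 9 + 3 + 1 = 16
H-I-C: 8 + 1 = 9
Shortest: 9.

9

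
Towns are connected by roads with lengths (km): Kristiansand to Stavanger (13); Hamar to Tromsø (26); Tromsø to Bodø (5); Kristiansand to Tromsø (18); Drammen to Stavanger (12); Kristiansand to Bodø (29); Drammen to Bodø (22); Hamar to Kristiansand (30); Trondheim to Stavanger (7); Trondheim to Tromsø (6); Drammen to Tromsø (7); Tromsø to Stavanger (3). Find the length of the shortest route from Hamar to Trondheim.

32

Some routes from Hamar to Trondheim:
Hamar -> Kristiansand -> Stavanger -> Trondheim: 30 + 13 + 7 = 50
Hamar -> Tromsø -> Trondheim: 26 + 6 = 32
Hamar -> Kristiansand -> Stavanger -> Tromsø -> Trondheim: 30 + 13 + 3 + 6 = 52
Hamar -> Tromsø -> Drammen -> Stavanger -> Trondheim: 26 + 7 + 12 + 7 = 52
Hamar -> Tromsø -> Stavanger -> Trondheim: 26 + 3 + 7 = 36
Shortest: 32 km.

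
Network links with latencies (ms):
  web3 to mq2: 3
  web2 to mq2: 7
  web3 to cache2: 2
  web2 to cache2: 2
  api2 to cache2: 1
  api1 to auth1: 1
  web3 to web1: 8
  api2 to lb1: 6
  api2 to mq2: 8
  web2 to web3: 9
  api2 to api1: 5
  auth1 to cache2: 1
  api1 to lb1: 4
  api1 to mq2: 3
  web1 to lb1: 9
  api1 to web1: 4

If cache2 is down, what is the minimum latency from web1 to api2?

9

Comparing a few candidate routes:
web1→lb1→api2: 9 + 6 = 15
web1→api1→api2: 4 + 5 = 9
web1→api1→lb1→api2: 4 + 4 + 6 = 14
web1→api1→mq2→api2: 4 + 3 + 8 = 15
The minimum is 9 ms.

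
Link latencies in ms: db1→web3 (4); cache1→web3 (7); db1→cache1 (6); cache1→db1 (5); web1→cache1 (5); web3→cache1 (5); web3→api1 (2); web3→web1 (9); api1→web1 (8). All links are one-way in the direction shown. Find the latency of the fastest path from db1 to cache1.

6

Routes from db1 to cache1:
db1 → web3 → api1 → web1 → cache1: 4 + 2 + 8 + 5 = 19
db1 → cache1: 6
db1 → web3 → web1 → cache1: 4 + 9 + 5 = 18
db1 → web3 → cache1: 4 + 5 = 9
The minimum is 6 ms.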